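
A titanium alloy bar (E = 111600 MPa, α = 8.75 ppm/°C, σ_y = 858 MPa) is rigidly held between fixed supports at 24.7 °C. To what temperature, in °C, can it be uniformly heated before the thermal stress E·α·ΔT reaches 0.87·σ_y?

E = 111600 MPa = 111.6 GPa.
E·α·ΔT = 746.5 MPa ⇒ ΔT = 746.5 / (111.6×10³ × 8.75×10⁻⁶) = 764.4 K.
T = 24.7 + 764.4 = 789.1 °C.

789 °C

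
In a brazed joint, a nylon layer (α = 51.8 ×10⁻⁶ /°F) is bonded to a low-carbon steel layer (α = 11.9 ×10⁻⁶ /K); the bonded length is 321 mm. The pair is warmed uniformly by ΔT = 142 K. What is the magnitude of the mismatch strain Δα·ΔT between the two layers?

0.0116

nylon: α = 51.8×10⁻⁶/°F × 9/5 = 93.2×10⁻⁶/K.
Δα = |93.2 − 11.9|×10⁻⁶/K = 81.3×10⁻⁶/K.
Mismatch strain = Δα·ΔT = 81.3×10⁻⁶ × 142.0 = 0.0116.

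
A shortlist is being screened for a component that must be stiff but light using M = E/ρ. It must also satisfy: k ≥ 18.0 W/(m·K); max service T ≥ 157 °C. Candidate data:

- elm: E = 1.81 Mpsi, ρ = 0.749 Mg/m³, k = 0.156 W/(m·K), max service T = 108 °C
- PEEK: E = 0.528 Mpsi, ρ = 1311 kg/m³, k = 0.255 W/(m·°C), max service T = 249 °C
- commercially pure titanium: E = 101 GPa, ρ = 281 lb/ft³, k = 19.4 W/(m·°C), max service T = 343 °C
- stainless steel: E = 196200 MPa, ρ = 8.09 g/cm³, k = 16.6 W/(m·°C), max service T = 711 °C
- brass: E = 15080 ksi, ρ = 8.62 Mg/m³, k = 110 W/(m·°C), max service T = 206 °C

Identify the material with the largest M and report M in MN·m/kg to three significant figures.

commercially pure titanium, M = 22.4 MN·m/kg

Screen on constraints: k ≥ 18.0 W/(m·K); max service T ≥ 157 °C. Survivors: commercially pure titanium, brass.
In SI units:
  commercially pure titanium: E = 101.0 GPa, ρ = 4501 kg/m³
  brass: E = 104.0 GPa, ρ = 8620 kg/m³
  commercially pure titanium: M = 22.4 MN·m/kg
  brass: M = 12.1 MN·m/kg
Commercially pure titanium has the largest M.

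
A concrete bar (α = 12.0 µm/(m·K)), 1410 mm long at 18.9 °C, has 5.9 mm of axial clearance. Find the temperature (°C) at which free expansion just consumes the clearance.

368 °C

α·L₀·ΔT = 5.9 mm ⇒ ΔT = 5.9 / (12.0×10⁻⁶ × 1410.0) = 348.7 K.
T = 18.9 + 348.7 = 367.6 °C.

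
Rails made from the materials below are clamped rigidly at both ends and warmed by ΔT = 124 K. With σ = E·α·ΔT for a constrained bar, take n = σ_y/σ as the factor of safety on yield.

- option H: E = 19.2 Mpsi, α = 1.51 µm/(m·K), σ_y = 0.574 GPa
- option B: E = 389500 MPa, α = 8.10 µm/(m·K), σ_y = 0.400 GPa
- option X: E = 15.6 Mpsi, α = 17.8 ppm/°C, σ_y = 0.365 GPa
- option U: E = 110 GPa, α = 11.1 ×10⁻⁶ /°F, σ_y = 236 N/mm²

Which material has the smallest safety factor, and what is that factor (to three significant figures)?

option U, n = 0.866

In consistent units (E in GPa, α in ×10⁻⁶/K, σ_y in MPa):
  option H: E = 132.4, α = 1.51, σ_y = 574.0 → σ = 24.8 MPa, n = 23.2
  option B: E = 389.5, α = 8.10, σ_y = 400.0 → σ = 391 MPa, n = 1.02
  option X: E = 107.6, α = 17.8, σ_y = 365.0 → σ = 237 MPa, n = 1.54
  option U: E = 110.0, α = 20.0, σ_y = 236.0 → σ = 273 MPa, n = 0.866
The minimum is option U at n = 0.866.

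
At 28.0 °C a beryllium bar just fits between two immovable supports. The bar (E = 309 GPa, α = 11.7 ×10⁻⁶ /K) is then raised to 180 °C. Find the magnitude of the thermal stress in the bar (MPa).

ΔT = 152.0 K. Constrained thermal stress σ = E·α·ΔT = 309.0×10³ MPa × 11.7×10⁻⁶ × 152.0 = 550 MPa (compressive).

550 MPa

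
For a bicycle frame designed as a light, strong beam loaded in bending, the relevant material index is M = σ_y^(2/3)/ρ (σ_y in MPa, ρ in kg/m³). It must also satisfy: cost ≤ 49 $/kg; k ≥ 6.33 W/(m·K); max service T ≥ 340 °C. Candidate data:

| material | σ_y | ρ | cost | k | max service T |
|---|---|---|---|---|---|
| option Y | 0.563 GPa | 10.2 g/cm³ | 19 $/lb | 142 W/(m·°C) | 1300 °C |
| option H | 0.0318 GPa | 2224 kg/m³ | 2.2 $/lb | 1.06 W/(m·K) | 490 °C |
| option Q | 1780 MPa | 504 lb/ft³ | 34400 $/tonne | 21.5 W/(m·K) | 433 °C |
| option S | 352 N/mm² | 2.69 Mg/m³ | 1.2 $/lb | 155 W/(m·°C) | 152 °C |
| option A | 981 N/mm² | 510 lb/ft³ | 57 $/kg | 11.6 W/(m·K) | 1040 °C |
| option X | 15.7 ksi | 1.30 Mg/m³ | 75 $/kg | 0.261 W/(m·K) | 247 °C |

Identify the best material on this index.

Screen on constraints: cost ≤ 49 $/kg; k ≥ 6.33 W/(m·K); max service T ≥ 340 °C. Survivors: option Y, option Q.
Putting every candidate on a common basis:
  option Y: σ_y = 563.0 MPa, ρ = 10200 kg/m³
  option Q: σ_y = 1780 MPa, ρ = 8073 kg/m³
  option Q: M = 18.2×10⁻³
  option Y: M = 6.68×10⁻³
The maximum is for option Q.

option Q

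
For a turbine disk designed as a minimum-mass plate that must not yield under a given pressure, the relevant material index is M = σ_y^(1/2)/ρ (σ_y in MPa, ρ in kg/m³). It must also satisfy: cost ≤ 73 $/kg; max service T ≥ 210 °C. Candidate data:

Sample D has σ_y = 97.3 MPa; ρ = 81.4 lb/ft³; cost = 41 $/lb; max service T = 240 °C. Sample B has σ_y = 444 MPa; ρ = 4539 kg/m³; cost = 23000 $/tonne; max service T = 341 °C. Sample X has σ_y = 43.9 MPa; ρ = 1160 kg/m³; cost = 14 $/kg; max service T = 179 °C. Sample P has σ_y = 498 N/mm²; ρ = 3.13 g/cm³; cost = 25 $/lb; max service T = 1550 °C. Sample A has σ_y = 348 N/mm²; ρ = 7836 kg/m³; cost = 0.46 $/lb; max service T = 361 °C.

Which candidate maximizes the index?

Screen on constraints: cost ≤ 73 $/kg; max service T ≥ 210 °C. Survivors: sample B, sample P, sample A.
Putting every candidate on a common basis:
  sample B: σ_y = 444.0 MPa, ρ = 4539 kg/m³
  sample P: σ_y = 498.0 MPa, ρ = 3130 kg/m³
  sample A: σ_y = 348.0 MPa, ρ = 7836 kg/m³
  sample P: M = 7.13×10⁻³
  sample B: M = 4.64×10⁻³
  sample A: M = 2.38×10⁻³
Highest index: sample P.

sample P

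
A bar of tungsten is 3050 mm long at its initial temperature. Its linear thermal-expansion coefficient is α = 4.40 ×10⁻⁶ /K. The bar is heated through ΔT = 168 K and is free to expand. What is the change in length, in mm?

ΔL = α·L₀·ΔT = 4.40×10⁻⁶ × 3050 mm × 168.0 K = 2.25 mm.

2.25 mm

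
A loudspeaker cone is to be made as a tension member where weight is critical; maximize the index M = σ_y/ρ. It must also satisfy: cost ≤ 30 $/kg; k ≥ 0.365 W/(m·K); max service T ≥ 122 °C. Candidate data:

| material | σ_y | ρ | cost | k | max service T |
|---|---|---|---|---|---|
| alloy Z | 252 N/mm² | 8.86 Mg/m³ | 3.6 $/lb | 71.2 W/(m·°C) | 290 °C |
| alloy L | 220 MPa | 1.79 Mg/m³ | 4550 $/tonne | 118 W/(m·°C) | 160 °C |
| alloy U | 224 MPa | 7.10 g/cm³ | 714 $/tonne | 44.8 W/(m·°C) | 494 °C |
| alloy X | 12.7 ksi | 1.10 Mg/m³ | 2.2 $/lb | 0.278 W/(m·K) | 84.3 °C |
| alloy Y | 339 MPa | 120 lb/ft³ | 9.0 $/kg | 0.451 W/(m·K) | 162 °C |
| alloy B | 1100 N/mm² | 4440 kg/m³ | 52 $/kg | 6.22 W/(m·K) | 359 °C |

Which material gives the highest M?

Screen on constraints: cost ≤ 30 $/kg; k ≥ 0.365 W/(m·K); max service T ≥ 122 °C. Survivors: alloy Z, alloy L, alloy U, alloy Y.
After converting to SI:
  alloy Z: σ_y = 252.0 MPa, ρ = 8860 kg/m³
  alloy L: σ_y = 220.0 MPa, ρ = 1790 kg/m³
  alloy U: σ_y = 224.0 MPa, ρ = 7100 kg/m³
  alloy Y: σ_y = 339.0 MPa, ρ = 1922 kg/m³
  alloy Y: M = 176 kN·m/kg
  alloy L: M = 123 kN·m/kg
  alloy U: M = 31.5 kN·m/kg
  alloy Z: M = 28.4 kN·m/kg
Highest index: alloy Y.

alloy Y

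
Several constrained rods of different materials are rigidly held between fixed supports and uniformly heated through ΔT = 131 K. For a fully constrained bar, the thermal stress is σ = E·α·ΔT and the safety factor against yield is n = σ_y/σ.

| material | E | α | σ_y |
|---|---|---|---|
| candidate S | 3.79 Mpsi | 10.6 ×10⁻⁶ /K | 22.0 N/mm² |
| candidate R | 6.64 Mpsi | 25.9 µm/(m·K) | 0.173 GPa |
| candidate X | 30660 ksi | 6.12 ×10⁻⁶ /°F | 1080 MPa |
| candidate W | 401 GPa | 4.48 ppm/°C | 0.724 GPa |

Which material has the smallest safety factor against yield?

candidate S

With everything in SI (GPa, ×10⁻⁶/K, MPa):
  candidate S: E = 26.13, α = 10.6, σ_y = 22.00 → σ = 36.3 MPa, n = 0.606
  candidate R: E = 45.78, α = 25.9, σ_y = 173.0 → σ = 155 MPa, n = 1.11
  candidate X: E = 211.4, α = 11.0, σ_y = 1080 → σ = 305 MPa, n = 3.54
  candidate W: E = 401.0, α = 4.48, σ_y = 724.0 → σ = 235 MPa, n = 3.08
Smallest n: candidate S with n = 0.606.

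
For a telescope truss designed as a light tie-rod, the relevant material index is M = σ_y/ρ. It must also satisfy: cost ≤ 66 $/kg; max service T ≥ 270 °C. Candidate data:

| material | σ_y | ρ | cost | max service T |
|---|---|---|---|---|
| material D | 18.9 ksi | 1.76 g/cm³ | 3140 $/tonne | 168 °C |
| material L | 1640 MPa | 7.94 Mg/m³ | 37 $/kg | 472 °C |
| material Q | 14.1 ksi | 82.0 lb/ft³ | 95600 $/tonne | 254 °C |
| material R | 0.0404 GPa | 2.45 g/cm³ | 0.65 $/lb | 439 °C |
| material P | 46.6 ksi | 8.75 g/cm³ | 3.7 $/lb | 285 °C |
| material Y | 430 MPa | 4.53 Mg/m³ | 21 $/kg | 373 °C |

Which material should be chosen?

Screen on constraints: cost ≤ 66 $/kg; max service T ≥ 270 °C. Survivors: material L, material R, material P, material Y.
In SI units:
  material L: σ_y = 1640 MPa, ρ = 7940 kg/m³
  material R: σ_y = 40.40 MPa, ρ = 2450 kg/m³
  material P: σ_y = 321.3 MPa, ρ = 8750 kg/m³
  material Y: σ_y = 430.0 MPa, ρ = 4530 kg/m³
  material L: M = 207 kN·m/kg
  material Y: M = 94.9 kN·m/kg
  material P: M = 36.7 kN·m/kg
  material R: M = 16.5 kN·m/kg
Material L has the largest M.

material L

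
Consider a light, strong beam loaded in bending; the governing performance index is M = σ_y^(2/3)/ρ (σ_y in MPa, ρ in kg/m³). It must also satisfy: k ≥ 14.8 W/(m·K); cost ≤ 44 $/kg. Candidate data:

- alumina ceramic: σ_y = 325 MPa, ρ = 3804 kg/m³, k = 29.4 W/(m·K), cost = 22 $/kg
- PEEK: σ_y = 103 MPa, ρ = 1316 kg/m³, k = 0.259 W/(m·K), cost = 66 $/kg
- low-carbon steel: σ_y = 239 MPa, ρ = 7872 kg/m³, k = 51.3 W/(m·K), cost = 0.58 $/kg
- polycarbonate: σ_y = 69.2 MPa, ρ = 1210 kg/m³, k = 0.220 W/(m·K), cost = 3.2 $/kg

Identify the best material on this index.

Screen on constraints: k ≥ 14.8 W/(m·K); cost ≤ 44 $/kg. Survivors: alumina ceramic, low-carbon steel.
Computing M directly (units already consistent):
  alumina ceramic: M = 12.4×10⁻³
  low-carbon steel: M = 4.89×10⁻³
The maximum is for alumina ceramic.

alumina ceramic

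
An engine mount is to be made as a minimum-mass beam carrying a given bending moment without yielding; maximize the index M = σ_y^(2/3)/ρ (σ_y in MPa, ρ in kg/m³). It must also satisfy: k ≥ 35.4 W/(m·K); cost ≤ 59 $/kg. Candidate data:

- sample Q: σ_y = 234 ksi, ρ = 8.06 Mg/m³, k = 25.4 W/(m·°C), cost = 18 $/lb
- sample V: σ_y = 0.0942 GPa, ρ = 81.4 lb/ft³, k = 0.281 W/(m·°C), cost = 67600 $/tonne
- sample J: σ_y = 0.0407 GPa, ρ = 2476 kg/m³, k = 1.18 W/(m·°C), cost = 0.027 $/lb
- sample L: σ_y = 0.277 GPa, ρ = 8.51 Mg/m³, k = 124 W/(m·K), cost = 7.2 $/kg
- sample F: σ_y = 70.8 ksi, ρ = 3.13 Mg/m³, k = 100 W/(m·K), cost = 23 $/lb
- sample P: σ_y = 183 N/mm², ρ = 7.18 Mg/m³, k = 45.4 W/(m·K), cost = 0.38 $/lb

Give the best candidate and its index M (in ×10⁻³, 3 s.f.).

sample F, M = 19.8×10⁻³

Screen on constraints: k ≥ 35.4 W/(m·K); cost ≤ 59 $/kg. Survivors: sample L, sample F, sample P.
Normalizing units and computing the index:
  sample L: σ_y = 277.0 MPa, ρ = 8510 kg/m³
  sample F: σ_y = 488.1 MPa, ρ = 3130 kg/m³
  sample P: σ_y = 183.0 MPa, ρ = 7180 kg/m³
  sample F: M = 19.8×10⁻³
  sample L: M = 4.99×10⁻³
  sample P: M = 4.49×10⁻³
The maximum is for sample F.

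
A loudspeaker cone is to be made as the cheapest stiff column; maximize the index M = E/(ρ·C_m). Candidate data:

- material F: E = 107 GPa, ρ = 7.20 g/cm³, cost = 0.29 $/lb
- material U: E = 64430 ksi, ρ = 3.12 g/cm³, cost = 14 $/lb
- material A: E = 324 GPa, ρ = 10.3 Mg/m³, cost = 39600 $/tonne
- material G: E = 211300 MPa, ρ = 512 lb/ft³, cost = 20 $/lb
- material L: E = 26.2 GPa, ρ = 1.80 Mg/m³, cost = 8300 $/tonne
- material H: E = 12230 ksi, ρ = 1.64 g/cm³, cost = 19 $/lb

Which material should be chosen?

Convert each candidate to consistent units, then evaluate M:
  material F: E = 107.0 GPa, ρ = 7200 kg/m³, cost = 0.6393 $/kg
  material U: E = 444.2 GPa, ρ = 3120 kg/m³, cost = 30.86 $/kg
  material A: E = 324.0 GPa, ρ = 10300 kg/m³, cost = 39.60 $/kg
  material G: E = 211.3 GPa, ρ = 8201 kg/m³, cost = 44.09 $/kg
  material L: E = 26.20 GPa, ρ = 1800 kg/m³, cost = 8.300 $/kg
  material H: E = 84.32 GPa, ρ = 1640 kg/m³, cost = 41.89 $/kg
  material F: M = 23.2 MN·m per $
  material U: M = 4.61 MN·m per $
  material L: M = 1.75 MN·m per $
  material H: M = 1.23 MN·m per $
  material A: M = 0.794 MN·m per $
  material G: M = 0.584 MN·m per $
The maximum is for material F.

material F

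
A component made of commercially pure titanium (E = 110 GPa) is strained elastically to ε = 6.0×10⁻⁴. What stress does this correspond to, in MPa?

σ = E·ε = 110000 MPa × 6.0×10⁻⁴ = 66.0 MPa.

66.0 MPa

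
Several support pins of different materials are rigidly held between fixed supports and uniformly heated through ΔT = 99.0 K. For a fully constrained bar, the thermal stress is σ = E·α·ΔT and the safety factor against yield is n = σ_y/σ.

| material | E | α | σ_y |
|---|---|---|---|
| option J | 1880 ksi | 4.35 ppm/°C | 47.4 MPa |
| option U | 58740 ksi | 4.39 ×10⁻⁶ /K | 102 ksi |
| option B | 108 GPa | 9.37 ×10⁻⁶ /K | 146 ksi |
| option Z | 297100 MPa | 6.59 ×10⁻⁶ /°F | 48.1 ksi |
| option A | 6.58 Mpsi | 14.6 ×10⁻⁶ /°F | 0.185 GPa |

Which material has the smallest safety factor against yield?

option Z

Converting E to GPa, α to ×10⁻⁶/K, σ_y to MPa, then σ and n for each:
  option J: E = 12.96, α = 4.35, σ_y = 47.40 → σ = 5.58 MPa, n = 8.49
  option U: E = 405.0, α = 4.39, σ_y = 703.3 → σ = 176 MPa, n = 4.00
  option B: E = 108.0, α = 9.37, σ_y = 1007 → σ = 100 MPa, n = 10.0
  option Z: E = 297.1, α = 11.9, σ_y = 331.6 → σ = 349 MPa, n = 0.951
  option A: E = 45.37, α = 26.3, σ_y = 185.0 → σ = 118 MPa, n = 1.57
Option Z has the lowest safety factor, n = 0.951.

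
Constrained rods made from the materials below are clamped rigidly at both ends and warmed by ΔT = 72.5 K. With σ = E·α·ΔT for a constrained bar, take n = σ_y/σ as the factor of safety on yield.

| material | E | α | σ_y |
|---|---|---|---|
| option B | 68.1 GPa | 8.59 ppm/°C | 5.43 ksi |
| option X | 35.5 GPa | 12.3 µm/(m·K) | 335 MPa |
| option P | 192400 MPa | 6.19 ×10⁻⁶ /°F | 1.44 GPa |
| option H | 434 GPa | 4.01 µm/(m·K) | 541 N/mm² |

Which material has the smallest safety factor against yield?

Converting E to GPa, α to ×10⁻⁶/K, σ_y to MPa, then σ and n for each:
  option B: E = 68.10, α = 8.59, σ_y = 37.44 → σ = 42.4 MPa, n = 0.883
  option X: E = 35.50, α = 12.3, σ_y = 335.0 → σ = 31.7 MPa, n = 10.6
  option P: E = 192.4, α = 11.1, σ_y = 1440 → σ = 155 MPa, n = 9.27
  option H: E = 434.0, α = 4.01, σ_y = 541.0 → σ = 126 MPa, n = 4.29
The minimum is option B at n = 0.883.

option B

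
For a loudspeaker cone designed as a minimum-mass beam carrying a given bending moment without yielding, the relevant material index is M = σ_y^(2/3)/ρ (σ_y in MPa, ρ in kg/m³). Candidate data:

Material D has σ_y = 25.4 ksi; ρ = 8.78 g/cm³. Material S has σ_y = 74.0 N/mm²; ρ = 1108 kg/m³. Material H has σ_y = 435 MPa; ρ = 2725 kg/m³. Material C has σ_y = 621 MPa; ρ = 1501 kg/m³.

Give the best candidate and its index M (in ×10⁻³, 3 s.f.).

Convert each candidate to consistent units, then evaluate M:
  material D: σ_y = 175.1 MPa, ρ = 8780 kg/m³
  material S: σ_y = 74.00 MPa, ρ = 1108 kg/m³
  material H: σ_y = 435.0 MPa, ρ = 2725 kg/m³
  material C: σ_y = 621.0 MPa, ρ = 1501 kg/m³
  material C: M = 48.5×10⁻³
  material H: M = 21.1×10⁻³
  material S: M = 15.9×10⁻³
  material D: M = 3.57×10⁻³
Material C ranks first.

material C, M = 48.5×10⁻³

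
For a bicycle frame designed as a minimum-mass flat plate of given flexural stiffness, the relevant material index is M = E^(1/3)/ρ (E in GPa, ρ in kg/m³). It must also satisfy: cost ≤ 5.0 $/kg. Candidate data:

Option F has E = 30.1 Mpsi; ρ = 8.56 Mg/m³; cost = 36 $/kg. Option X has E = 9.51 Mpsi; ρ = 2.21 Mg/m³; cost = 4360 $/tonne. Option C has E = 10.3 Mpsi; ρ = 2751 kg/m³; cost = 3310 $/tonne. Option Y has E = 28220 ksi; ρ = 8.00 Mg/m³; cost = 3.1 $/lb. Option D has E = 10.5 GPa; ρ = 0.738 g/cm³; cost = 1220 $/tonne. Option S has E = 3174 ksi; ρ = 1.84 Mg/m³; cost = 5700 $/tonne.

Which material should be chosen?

option D

Screen on constraints: cost ≤ 5.0 $/kg. Survivors: option X, option C, option D.
In SI units:
  option X: E = 65.57 GPa, ρ = 2210 kg/m³
  option C: E = 71.02 GPa, ρ = 2751 kg/m³
  option D: E = 10.50 GPa, ρ = 738.0 kg/m³
  option D: M = 2.97×10⁻³
  option X: M = 1.82×10⁻³
  option C: M = 1.51×10⁻³
Option D ranks first.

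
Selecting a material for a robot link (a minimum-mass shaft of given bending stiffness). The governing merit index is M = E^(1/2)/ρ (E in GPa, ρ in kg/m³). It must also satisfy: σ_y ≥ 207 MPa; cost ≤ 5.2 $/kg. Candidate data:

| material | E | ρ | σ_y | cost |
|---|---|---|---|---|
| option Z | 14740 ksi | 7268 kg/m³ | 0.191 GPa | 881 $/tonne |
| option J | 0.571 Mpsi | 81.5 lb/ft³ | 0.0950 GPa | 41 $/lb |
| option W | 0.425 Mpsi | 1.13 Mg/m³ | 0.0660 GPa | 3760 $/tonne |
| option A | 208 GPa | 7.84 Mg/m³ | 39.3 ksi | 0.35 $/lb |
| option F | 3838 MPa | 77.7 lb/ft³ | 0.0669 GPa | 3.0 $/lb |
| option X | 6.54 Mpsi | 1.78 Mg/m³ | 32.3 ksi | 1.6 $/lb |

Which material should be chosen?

Screen on constraints: σ_y ≥ 207 MPa; cost ≤ 5.2 $/kg. Survivors: option A, option X.
Convert each candidate to consistent units, then evaluate M:
  option A: E = 208.0 GPa, ρ = 7840 kg/m³
  option X: E = 45.09 GPa, ρ = 1780 kg/m³
  option X: M = 3.77×10⁻³
  option A: M = 1.84×10⁻³
Option X has the largest M.

option X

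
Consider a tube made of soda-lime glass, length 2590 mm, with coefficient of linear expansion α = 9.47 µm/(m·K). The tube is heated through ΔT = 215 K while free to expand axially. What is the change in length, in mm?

5.27 mm

ΔL = α·L₀·ΔT = 9.47×10⁻⁶ × 2590 mm × 215.0 K = 5.27 mm.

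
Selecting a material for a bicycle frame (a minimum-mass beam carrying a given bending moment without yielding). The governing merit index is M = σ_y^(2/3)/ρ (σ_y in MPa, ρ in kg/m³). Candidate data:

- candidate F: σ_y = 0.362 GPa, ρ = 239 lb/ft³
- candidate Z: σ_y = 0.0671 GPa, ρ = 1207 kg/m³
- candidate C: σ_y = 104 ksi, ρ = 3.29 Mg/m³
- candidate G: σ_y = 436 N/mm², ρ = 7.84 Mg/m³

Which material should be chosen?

candidate C

In SI units:
  candidate F: σ_y = 362.0 MPa, ρ = 3828 kg/m³
  candidate Z: σ_y = 67.10 MPa, ρ = 1207 kg/m³
  candidate C: σ_y = 717.1 MPa, ρ = 3290 kg/m³
  candidate G: σ_y = 436.0 MPa, ρ = 7840 kg/m³
  candidate C: M = 24.4×10⁻³
  candidate Z: M = 13.7×10⁻³
  candidate F: M = 13.3×10⁻³
  candidate G: M = 7.33×10⁻³
Highest index: candidate C.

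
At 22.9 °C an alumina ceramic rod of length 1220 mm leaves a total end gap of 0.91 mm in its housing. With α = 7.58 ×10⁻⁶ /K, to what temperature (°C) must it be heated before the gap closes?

α·L₀·ΔT = 0.91 mm ⇒ ΔT = 0.91 / (7.58×10⁻⁶ × 1220.0) = 98.40 K.
T = 22.9 + 98.40 = 121.3 °C.

121 °C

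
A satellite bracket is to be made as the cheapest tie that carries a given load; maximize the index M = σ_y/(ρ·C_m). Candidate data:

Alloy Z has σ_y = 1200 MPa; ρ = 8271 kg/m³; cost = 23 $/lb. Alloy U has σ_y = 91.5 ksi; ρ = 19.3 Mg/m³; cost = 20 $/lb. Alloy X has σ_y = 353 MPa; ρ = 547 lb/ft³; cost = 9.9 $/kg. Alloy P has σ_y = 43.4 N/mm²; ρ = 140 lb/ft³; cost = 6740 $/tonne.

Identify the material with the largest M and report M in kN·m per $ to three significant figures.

alloy X, M = 4.07 kN·m per $

Putting every candidate on a common basis:
  alloy Z: σ_y = 1200 MPa, ρ = 8271 kg/m³, cost = 50.71 $/kg
  alloy U: σ_y = 630.9 MPa, ρ = 19300 kg/m³, cost = 44.09 $/kg
  alloy X: σ_y = 353.0 MPa, ρ = 8762 kg/m³, cost = 9.900 $/kg
  alloy P: σ_y = 43.40 MPa, ρ = 2243 kg/m³, cost = 6.740 $/kg
  alloy X: M = 4.07 kN·m per $
  alloy P: M = 2.87 kN·m per $
  alloy Z: M = 2.86 kN·m per $
  alloy U: M = 0.741 kN·m per $
Alloy X ranks first.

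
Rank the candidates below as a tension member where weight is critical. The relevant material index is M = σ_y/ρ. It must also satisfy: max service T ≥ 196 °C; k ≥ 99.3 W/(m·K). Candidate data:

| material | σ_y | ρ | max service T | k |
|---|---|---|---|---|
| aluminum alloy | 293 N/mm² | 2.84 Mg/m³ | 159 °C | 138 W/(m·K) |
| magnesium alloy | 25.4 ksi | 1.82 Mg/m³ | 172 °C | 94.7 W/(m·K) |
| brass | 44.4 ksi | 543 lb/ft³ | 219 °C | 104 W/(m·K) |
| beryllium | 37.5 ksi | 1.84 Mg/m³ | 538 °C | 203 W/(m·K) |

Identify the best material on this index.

Screen on constraints: max service T ≥ 196 °C; k ≥ 99.3 W/(m·K). Survivors: brass, beryllium.
Normalizing units and computing the index:
  brass: σ_y = 306.1 MPa, ρ = 8698 kg/m³
  beryllium: σ_y = 258.6 MPa, ρ = 1840 kg/m³
  beryllium: M = 141 kN·m/kg
  brass: M = 35.2 kN·m/kg
The maximum is for beryllium.

beryllium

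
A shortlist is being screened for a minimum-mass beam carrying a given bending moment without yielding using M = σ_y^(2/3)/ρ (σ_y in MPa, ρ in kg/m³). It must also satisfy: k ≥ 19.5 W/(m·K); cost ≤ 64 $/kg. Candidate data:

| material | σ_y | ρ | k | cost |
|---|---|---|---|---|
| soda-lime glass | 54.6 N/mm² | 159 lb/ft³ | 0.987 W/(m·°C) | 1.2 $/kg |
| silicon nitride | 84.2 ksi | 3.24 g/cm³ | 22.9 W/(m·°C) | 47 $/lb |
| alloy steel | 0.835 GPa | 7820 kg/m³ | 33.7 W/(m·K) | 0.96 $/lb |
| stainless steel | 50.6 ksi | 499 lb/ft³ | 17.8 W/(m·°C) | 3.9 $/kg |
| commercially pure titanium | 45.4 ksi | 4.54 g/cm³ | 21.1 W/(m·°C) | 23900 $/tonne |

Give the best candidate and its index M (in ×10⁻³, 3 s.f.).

alloy steel, M = 11.3×10⁻³

Screen on constraints: k ≥ 19.5 W/(m·K); cost ≤ 64 $/kg. Survivors: alloy steel, commercially pure titanium.
In SI units:
  alloy steel: σ_y = 835.0 MPa, ρ = 7820 kg/m³
  commercially pure titanium: σ_y = 313.0 MPa, ρ = 4540 kg/m³
  alloy steel: M = 11.3×10⁻³
  commercially pure titanium: M = 10.2×10⁻³
Highest index: alloy steel.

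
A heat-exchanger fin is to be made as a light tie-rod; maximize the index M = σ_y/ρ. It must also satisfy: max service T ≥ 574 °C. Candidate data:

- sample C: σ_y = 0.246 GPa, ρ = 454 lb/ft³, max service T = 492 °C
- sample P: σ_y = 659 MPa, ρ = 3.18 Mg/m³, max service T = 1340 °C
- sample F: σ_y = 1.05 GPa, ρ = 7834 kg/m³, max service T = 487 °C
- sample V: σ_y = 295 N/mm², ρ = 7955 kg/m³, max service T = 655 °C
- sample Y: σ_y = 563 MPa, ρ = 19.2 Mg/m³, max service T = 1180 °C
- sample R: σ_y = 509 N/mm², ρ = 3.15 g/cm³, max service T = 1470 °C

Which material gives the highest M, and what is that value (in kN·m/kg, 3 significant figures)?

Screen on constraints: max service T ≥ 574 °C. Survivors: sample P, sample V, sample Y, sample R.
Putting every candidate on a common basis:
  sample P: σ_y = 659.0 MPa, ρ = 3180 kg/m³
  sample V: σ_y = 295.0 MPa, ρ = 7955 kg/m³
  sample Y: σ_y = 563.0 MPa, ρ = 19200 kg/m³
  sample R: σ_y = 509.0 MPa, ρ = 3150 kg/m³
  sample P: M = 207 kN·m/kg
  sample R: M = 162 kN·m/kg
  sample V: M = 37.1 kN·m/kg
  sample Y: M = 29.3 kN·m/kg
Sample P ranks first.

sample P, M = 207 kN·m/kg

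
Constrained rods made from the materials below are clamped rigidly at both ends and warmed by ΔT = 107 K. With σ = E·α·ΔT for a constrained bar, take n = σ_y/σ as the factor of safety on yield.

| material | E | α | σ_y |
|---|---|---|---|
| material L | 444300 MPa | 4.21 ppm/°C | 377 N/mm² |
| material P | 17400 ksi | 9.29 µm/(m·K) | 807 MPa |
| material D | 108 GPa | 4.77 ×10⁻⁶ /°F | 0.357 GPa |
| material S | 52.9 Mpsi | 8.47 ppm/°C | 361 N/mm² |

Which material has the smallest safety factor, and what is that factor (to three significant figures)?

material S, n = 1.09

In consistent units (E in GPa, α in ×10⁻⁶/K, σ_y in MPa):
  material L: E = 444.3, α = 4.21, σ_y = 377.0 → σ = 200 MPa, n = 1.88
  material P: E = 120.0, α = 9.29, σ_y = 807.0 → σ = 119 MPa, n = 6.77
  material D: E = 108.0, α = 8.59, σ_y = 357.0 → σ = 99.2 MPa, n = 3.60
  material S: E = 364.7, α = 8.47, σ_y = 361.0 → σ = 331 MPa, n = 1.09
Smallest n: material S with n = 1.09.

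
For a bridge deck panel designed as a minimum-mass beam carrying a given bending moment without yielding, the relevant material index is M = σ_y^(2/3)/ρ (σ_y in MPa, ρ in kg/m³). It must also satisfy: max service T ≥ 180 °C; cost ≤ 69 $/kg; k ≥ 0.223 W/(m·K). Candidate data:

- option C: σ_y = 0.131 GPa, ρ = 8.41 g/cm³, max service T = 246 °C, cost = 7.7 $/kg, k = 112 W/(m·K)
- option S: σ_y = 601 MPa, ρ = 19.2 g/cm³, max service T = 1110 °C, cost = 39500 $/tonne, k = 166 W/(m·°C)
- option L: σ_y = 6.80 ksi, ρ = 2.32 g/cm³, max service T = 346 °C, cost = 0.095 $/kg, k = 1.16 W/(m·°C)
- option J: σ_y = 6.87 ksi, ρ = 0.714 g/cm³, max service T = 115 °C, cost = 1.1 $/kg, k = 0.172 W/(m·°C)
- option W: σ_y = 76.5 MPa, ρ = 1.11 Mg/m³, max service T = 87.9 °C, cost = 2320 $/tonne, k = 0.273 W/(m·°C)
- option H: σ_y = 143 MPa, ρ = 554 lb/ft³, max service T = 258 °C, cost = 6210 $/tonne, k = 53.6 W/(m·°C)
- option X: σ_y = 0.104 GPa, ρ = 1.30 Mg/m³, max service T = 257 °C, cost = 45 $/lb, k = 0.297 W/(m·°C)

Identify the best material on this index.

option L

Screen on constraints: max service T ≥ 180 °C; cost ≤ 69 $/kg; k ≥ 0.223 W/(m·K). Survivors: option C, option S, option L, option H.
Putting every candidate on a common basis:
  option C: σ_y = 131.0 MPa, ρ = 8410 kg/m³
  option S: σ_y = 601.0 MPa, ρ = 19200 kg/m³
  option L: σ_y = 46.88 MPa, ρ = 2320 kg/m³
  option H: σ_y = 143.0 MPa, ρ = 8874 kg/m³
  option L: M = 5.60×10⁻³
  option S: M = 3.71×10⁻³
  option H: M = 3.08×10⁻³
  option C: M = 3.07×10⁻³
Option L has the largest M.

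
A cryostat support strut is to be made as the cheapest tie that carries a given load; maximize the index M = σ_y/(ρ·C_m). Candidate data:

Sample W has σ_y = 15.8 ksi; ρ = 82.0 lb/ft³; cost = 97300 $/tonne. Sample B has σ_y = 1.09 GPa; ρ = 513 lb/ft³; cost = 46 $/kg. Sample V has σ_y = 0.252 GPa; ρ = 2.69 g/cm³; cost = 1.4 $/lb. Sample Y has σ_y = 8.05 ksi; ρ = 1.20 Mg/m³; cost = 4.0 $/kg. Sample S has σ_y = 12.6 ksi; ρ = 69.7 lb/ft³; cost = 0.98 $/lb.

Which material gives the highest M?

sample S

After converting to SI:
  sample W: σ_y = 108.9 MPa, ρ = 1314 kg/m³, cost = 97.30 $/kg
  sample B: σ_y = 1090 MPa, ρ = 8217 kg/m³, cost = 46.00 $/kg
  sample V: σ_y = 252.0 MPa, ρ = 2690 kg/m³, cost = 3.086 $/kg
  sample Y: σ_y = 55.50 MPa, ρ = 1200 kg/m³, cost = 4.000 $/kg
  sample S: σ_y = 86.87 MPa, ρ = 1116 kg/m³, cost = 2.160 $/kg
  sample S: M = 36.0 kN·m per $
  sample V: M = 30.4 kN·m per $
  sample Y: M = 11.6 kN·m per $
  sample B: M = 2.88 kN·m per $
  sample W: M = 0.852 kN·m per $
Sample S ranks first.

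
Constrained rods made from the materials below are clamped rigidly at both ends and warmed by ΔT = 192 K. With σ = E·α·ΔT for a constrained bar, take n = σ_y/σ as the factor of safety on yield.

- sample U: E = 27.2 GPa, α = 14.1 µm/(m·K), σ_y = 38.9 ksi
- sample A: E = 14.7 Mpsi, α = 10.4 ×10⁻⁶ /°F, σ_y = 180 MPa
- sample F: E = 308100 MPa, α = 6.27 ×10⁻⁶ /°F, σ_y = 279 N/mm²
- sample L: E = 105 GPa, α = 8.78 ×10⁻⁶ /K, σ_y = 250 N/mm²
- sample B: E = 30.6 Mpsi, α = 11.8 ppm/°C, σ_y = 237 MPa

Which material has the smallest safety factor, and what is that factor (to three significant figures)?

sample F, n = 0.418

Converting E to GPa, α to ×10⁻⁶/K, σ_y to MPa, then σ and n for each:
  sample U: E = 27.20, α = 14.1, σ_y = 268.2 → σ = 73.6 MPa, n = 3.64
  sample A: E = 101.4, α = 18.7, σ_y = 180.0 → σ = 364 MPa, n = 0.494
  sample F: E = 308.1, α = 11.3, σ_y = 279.0 → σ = 668 MPa, n = 0.418
  sample L: E = 105.0, α = 8.78, σ_y = 250.0 → σ = 177 MPa, n = 1.41
  sample B: E = 211.0, α = 11.8, σ_y = 237.0 → σ = 478 MPa, n = 0.496
Smallest n: sample F with n = 0.418.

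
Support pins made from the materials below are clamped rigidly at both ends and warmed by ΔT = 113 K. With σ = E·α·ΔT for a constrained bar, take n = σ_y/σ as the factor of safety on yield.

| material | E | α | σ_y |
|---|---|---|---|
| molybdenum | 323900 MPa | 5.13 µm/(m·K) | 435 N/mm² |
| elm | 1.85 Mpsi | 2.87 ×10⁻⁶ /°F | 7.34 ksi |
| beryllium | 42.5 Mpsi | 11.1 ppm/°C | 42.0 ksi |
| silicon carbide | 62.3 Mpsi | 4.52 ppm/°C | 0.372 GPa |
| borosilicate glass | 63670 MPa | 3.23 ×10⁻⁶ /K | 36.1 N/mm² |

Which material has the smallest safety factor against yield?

beryllium

Per material, after unit conversion:
  molybdenum: E = 323.9, α = 5.13, σ_y = 435.0 → σ = 188 MPa, n = 2.32
  elm: E = 12.76, α = 5.17, σ_y = 50.61 → σ = 7.45 MPa, n = 6.80
  beryllium: E = 293.0, α = 11.1, σ_y = 289.6 → σ = 368 MPa, n = 0.788
  silicon carbide: E = 429.5, α = 4.52, σ_y = 372.0 → σ = 219 MPa, n = 1.70
  borosilicate glass: E = 63.67, α = 3.23, σ_y = 36.10 → σ = 23.2 MPa, n = 1.55
The minimum is beryllium at n = 0.788.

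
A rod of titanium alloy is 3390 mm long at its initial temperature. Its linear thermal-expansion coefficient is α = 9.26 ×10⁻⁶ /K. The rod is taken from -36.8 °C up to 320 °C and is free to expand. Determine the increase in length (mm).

11.2 mm

ΔT = 320 − (-36.8) = 356.8 K.
ΔL = α·L₀·ΔT = 9.26×10⁻⁶ × 3390 mm × 356.8 K = 11.2 mm.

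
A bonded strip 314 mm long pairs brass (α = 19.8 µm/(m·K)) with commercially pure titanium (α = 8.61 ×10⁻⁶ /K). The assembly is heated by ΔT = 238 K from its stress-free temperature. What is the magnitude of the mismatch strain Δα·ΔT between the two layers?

Δα = |19.8 − 8.61|×10⁻⁶/K = 11.2×10⁻⁶/K.
Mismatch strain = Δα·ΔT = 11.2×10⁻⁶ × 238.0 = 2.66×10⁻³.

2.66×10⁻³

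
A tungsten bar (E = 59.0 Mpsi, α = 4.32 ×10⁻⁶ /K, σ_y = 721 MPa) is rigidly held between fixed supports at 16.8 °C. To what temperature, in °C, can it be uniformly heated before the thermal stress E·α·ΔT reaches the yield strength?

E = 59.0 Mpsi = 406.8 GPa.
E·α·ΔT = 721.0 MPa ⇒ ΔT = 721.0 / (406.8×10³ × 4.32×10⁻⁶) = 410.3 K.
T = 16.8 + 410.3 = 427.1 °C.

427 °C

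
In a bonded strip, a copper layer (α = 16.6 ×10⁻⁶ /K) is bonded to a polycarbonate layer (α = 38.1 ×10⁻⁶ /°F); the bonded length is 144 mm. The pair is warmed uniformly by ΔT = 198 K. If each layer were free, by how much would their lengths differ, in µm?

polycarbonate: α = 38.1×10⁻⁶/°F × 9/5 = 68.6×10⁻⁶/K.
Δα = |16.6 − 68.6|×10⁻⁶/K = 52.0×10⁻⁶/K.
ΔL_mismatch = Δα·L·ΔT = 52.0×10⁻⁶ × 144.0 mm × 198.0 K = 1480 µm.

1480 µm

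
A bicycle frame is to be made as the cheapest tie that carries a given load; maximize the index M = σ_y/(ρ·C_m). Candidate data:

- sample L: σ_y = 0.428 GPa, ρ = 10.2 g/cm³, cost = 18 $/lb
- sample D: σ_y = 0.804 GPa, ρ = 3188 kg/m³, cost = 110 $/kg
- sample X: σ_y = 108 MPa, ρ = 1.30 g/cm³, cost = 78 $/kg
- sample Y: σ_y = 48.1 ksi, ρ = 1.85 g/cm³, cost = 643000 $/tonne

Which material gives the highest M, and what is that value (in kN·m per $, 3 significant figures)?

sample D, M = 2.29 kN·m per $

Normalizing units and computing the index:
  sample L: σ_y = 428.0 MPa, ρ = 10200 kg/m³, cost = 39.68 $/kg
  sample D: σ_y = 804.0 MPa, ρ = 3188 kg/m³, cost = 110.0 $/kg
  sample X: σ_y = 108.0 MPa, ρ = 1300 kg/m³, cost = 78.00 $/kg
  sample Y: σ_y = 331.6 MPa, ρ = 1850 kg/m³, cost = 643.0 $/kg
  sample D: M = 2.29 kN·m per $
  sample X: M = 1.07 kN·m per $
  sample L: M = 1.06 kN·m per $
  sample Y: M = 0.279 kN·m per $
The maximum is for sample D.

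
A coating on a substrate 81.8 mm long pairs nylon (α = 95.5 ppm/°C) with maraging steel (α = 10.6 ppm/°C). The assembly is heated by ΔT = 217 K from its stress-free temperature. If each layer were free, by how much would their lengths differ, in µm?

1510 µm

Δα = |95.5 − 10.6|×10⁻⁶/K = 84.9×10⁻⁶/K.
ΔL_mismatch = Δα·L·ΔT = 84.9×10⁻⁶ × 81.8 mm × 217.0 K = 1510 µm.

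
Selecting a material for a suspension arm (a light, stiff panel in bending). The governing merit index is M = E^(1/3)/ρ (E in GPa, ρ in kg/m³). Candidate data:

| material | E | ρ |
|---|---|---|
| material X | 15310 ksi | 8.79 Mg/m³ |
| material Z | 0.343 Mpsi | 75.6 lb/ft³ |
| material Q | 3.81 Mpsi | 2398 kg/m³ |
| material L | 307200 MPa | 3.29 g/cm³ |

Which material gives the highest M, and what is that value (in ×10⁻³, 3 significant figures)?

Normalizing units and computing the index:
  material X: E = 105.6 GPa, ρ = 8790 kg/m³
  material Z: E = 2.365 GPa, ρ = 1211 kg/m³
  material Q: E = 26.27 GPa, ρ = 2398 kg/m³
  material L: E = 307.2 GPa, ρ = 3290 kg/m³
  material L: M = 2.05×10⁻³
  material Q: M = 1.24×10⁻³
  material Z: M = 1.10×10⁻³
  material X: M = 0.538×10⁻³
The maximum is for material L.

material L, M = 2.05×10⁻³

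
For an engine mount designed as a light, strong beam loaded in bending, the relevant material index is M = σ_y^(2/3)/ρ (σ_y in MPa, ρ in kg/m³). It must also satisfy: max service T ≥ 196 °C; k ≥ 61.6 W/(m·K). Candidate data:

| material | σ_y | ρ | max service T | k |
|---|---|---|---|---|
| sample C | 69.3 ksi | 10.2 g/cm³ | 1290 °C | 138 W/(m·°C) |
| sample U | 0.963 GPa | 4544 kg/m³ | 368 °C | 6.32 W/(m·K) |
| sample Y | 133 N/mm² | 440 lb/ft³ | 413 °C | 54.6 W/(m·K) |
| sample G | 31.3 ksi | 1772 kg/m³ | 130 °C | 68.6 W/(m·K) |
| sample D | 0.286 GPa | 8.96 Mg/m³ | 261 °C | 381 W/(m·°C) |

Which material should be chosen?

Screen on constraints: max service T ≥ 196 °C; k ≥ 61.6 W/(m·K). Survivors: sample C, sample D.
Normalizing units and computing the index:
  sample C: σ_y = 477.8 MPa, ρ = 10200 kg/m³
  sample D: σ_y = 286.0 MPa, ρ = 8960 kg/m³
  sample C: M = 5.99×10⁻³
  sample D: M = 4.84×10⁻³
Sample C ranks first.

sample C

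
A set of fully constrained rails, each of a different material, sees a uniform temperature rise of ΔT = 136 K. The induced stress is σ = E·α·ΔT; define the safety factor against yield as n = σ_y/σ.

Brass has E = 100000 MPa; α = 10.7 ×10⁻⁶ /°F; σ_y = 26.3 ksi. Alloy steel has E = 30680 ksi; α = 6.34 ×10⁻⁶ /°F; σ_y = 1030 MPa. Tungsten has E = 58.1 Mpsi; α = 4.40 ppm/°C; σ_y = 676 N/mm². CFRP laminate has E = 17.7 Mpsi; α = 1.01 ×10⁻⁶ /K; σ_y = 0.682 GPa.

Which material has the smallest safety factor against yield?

brass

With everything in SI (GPa, ×10⁻⁶/K, MPa):
  brass: E = 100.0, α = 19.3, σ_y = 181.3 → σ = 262 MPa, n = 0.692
  alloy steel: E = 211.5, α = 11.4, σ_y = 1030 → σ = 328 MPa, n = 3.14
  tungsten: E = 400.6, α = 4.40, σ_y = 676.0 → σ = 240 MPa, n = 2.82
  CFRP laminate: E = 122.0, α = 1.01, σ_y = 682.0 → σ = 16.8 MPa, n = 40.7
The minimum is brass at n = 0.692.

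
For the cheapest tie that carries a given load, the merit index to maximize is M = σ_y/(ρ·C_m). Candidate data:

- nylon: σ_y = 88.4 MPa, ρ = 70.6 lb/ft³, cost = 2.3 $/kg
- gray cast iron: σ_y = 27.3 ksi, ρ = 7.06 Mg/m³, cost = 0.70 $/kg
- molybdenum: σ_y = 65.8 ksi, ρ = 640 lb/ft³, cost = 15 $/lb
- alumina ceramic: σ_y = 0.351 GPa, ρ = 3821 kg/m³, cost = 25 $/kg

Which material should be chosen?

Normalizing units and computing the index:
  nylon: σ_y = 88.40 MPa, ρ = 1131 kg/m³, cost = 2.300 $/kg
  gray cast iron: σ_y = 188.2 MPa, ρ = 7060 kg/m³, cost = 0.7000 $/kg
  molybdenum: σ_y = 453.7 MPa, ρ = 10250 kg/m³, cost = 33.07 $/kg
  alumina ceramic: σ_y = 351.0 MPa, ρ = 3821 kg/m³, cost = 25.00 $/kg
  gray cast iron: M = 38.1 kN·m per $
  nylon: M = 34.0 kN·m per $
  alumina ceramic: M = 3.67 kN·m per $
  molybdenum: M = 1.34 kN·m per $
The maximum is for gray cast iron.

gray cast iron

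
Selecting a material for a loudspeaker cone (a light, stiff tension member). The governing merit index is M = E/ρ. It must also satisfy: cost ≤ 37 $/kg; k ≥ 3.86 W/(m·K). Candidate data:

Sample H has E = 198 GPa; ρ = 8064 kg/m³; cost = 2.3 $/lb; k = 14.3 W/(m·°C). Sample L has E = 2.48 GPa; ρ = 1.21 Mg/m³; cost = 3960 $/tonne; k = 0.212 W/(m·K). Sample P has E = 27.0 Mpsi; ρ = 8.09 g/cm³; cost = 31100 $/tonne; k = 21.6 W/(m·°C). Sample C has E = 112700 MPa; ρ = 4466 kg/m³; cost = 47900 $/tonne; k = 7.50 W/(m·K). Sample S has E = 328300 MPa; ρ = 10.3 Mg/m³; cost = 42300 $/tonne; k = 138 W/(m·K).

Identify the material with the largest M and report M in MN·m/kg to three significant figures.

sample H, M = 24.6 MN·m/kg

Screen on constraints: cost ≤ 37 $/kg; k ≥ 3.86 W/(m·K). Survivors: sample H, sample P.
Putting every candidate on a common basis:
  sample H: E = 198.0 GPa, ρ = 8064 kg/m³
  sample P: E = 186.2 GPa, ρ = 8090 kg/m³
  sample H: M = 24.6 MN·m/kg
  sample P: M = 23.0 MN·m/kg
Highest index: sample H.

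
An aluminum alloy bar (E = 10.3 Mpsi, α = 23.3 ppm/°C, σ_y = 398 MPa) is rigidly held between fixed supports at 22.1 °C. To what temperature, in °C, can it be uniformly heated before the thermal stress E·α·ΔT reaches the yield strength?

E = 10.3 Mpsi = 71.02 GPa.
E·α·ΔT = 398.0 MPa ⇒ ΔT = 398.0 / (71.02×10³ × 23.3×10⁻⁶) = 240.5 K.
T = 22.1 + 240.5 = 262.6 °C.

263 °C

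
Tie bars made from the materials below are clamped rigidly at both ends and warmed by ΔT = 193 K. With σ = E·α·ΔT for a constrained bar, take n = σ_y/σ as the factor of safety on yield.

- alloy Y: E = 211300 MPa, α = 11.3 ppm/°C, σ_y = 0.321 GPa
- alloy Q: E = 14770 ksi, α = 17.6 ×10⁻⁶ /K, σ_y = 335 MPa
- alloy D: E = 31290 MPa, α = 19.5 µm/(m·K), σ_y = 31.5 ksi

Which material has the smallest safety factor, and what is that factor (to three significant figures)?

alloy Y, n = 0.697

With everything in SI (GPa, ×10⁻⁶/K, MPa):
  alloy Y: E = 211.3, α = 11.3, σ_y = 321.0 → σ = 461 MPa, n = 0.697
  alloy Q: E = 101.8, α = 17.6, σ_y = 335.0 → σ = 346 MPa, n = 0.968
  alloy D: E = 31.29, α = 19.5, σ_y = 217.2 → σ = 118 MPa, n = 1.84
The minimum is alloy Y at n = 0.697.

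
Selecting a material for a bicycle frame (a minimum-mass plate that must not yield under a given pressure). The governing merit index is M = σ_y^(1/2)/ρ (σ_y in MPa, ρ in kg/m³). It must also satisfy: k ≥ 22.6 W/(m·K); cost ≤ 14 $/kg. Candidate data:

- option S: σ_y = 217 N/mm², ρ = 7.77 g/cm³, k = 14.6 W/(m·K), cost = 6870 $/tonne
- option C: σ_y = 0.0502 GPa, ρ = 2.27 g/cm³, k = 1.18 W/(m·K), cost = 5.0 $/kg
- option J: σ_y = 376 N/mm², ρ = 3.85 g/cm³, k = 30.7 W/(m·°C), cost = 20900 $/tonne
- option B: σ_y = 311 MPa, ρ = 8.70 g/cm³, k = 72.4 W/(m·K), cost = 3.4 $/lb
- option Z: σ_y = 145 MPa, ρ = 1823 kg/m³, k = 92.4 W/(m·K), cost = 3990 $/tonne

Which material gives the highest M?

option Z

Screen on constraints: k ≥ 22.6 W/(m·K); cost ≤ 14 $/kg. Survivors: option B, option Z.
In SI units:
  option B: σ_y = 311.0 MPa, ρ = 8700 kg/m³
  option Z: σ_y = 145.0 MPa, ρ = 1823 kg/m³
  option Z: M = 6.61×10⁻³
  option B: M = 2.03×10⁻³
Option Z has the largest M.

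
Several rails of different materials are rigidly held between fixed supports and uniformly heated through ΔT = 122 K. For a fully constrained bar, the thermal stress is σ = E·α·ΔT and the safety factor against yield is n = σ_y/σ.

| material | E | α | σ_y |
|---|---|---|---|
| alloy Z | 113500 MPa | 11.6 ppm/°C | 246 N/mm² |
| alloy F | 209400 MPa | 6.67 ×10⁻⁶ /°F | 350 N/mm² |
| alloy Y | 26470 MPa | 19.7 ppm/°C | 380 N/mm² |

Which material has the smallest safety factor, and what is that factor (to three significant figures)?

In consistent units (E in GPa, α in ×10⁻⁶/K, σ_y in MPa):
  alloy Z: E = 113.5, α = 11.6, σ_y = 246.0 → σ = 161 MPa, n = 1.53
  alloy F: E = 209.4, α = 12.0, σ_y = 350.0 → σ = 307 MPa, n = 1.14
  alloy Y: E = 26.47, α = 19.7, σ_y = 380.0 → σ = 63.6 MPa, n = 5.97
Smallest n: alloy F with n = 1.14.

alloy F, n = 1.14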